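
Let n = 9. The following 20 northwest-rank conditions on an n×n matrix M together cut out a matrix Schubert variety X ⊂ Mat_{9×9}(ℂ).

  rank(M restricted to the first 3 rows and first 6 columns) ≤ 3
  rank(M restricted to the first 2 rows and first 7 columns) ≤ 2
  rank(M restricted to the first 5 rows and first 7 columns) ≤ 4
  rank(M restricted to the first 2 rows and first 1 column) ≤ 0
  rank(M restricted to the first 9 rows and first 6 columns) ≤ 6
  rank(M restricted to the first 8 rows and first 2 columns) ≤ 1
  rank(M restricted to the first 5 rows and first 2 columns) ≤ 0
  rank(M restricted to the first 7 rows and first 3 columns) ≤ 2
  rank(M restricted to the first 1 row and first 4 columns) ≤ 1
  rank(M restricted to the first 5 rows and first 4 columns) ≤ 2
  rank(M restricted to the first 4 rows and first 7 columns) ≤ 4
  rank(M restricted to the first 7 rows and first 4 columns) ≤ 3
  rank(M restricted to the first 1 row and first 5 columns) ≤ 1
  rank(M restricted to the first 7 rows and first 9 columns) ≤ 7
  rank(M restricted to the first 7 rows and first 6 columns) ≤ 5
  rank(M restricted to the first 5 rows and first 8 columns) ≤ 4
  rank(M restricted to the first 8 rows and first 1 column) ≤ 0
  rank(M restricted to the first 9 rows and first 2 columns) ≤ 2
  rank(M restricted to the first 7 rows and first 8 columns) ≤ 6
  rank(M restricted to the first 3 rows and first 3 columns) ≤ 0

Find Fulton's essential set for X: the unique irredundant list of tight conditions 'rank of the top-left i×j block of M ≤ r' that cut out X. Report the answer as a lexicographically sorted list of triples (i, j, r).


The tightest implied rank at each (i,j), from the 20 conditions:

  R[1]: 0 0 0 1 1 1 1 1 1
  R[2]: 0 0 0 1 2 2 2 2 2
  R[3]: 0 0 0 1 2 3 3 3 3
  R[4]: 0 0 1 2 3 4 4 4 4
  R[5]: 0 0 1 2 3 4 4 4 5
  R[6]: 0 1 2 3 4 5 5 5 6
  R[7]: 0 1 2 3 4 5 6 6 7
  R[8]: 0 1 2 3 4 5 6 7 8
  R[9]: 1 2 3 4 5 6 7 8 9

hence w(1..9) = (4, 5, 6, 3, 9, 2, 7, 8, 1).

Fulton essential set (4 of the 18 Rothe cells):

[(3, 3, 0), (5, 2, 0), (5, 8, 4), (8, 1, 0)]


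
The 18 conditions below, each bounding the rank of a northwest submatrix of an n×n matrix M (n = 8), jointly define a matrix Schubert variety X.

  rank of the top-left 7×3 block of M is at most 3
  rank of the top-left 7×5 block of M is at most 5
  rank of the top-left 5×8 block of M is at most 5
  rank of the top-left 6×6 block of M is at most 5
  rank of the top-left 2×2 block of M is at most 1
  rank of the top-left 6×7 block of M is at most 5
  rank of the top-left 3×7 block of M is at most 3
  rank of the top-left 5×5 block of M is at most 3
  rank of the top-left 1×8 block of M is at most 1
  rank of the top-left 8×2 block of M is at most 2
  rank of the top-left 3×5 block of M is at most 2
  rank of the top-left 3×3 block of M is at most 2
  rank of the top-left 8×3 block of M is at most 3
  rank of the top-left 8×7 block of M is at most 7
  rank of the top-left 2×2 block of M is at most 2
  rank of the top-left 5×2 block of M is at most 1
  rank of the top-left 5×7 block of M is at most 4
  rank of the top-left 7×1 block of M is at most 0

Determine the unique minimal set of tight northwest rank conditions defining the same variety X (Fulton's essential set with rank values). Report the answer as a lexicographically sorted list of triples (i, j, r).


Rank table r_w(8×8) implied by the 18 constraints:

  i=1: 0, 1, 1, 1, 1, 1, 1, 1
  i=2: 0, 1, 2, 2, 2, 2, 2, 2
  i=3: 0, 1, 2, 2, 2, 3, 3, 3
  i=4: 0, 1, 2, 3, 3, 4, 4, 4
  i=5: 0, 1, 2, 3, 3, 4, 4, 5
  i=6: 0, 1, 2, 3, 4, 5, 5, 6
  i=7: 0, 1, 2, 3, 4, 5, 6, 7
  i=8: 1, 2, 3, 4, 5, 6, 7, 8

reading off 1-entries of Δ²R: w = (2, 3, 6, 4, 8, 5, 7, 1).

4 SE-corners of the 11-cell Rothe diagram give Ess(w):

[(3, 5, 2), (5, 5, 3), (5, 7, 4), (7, 1, 0)]


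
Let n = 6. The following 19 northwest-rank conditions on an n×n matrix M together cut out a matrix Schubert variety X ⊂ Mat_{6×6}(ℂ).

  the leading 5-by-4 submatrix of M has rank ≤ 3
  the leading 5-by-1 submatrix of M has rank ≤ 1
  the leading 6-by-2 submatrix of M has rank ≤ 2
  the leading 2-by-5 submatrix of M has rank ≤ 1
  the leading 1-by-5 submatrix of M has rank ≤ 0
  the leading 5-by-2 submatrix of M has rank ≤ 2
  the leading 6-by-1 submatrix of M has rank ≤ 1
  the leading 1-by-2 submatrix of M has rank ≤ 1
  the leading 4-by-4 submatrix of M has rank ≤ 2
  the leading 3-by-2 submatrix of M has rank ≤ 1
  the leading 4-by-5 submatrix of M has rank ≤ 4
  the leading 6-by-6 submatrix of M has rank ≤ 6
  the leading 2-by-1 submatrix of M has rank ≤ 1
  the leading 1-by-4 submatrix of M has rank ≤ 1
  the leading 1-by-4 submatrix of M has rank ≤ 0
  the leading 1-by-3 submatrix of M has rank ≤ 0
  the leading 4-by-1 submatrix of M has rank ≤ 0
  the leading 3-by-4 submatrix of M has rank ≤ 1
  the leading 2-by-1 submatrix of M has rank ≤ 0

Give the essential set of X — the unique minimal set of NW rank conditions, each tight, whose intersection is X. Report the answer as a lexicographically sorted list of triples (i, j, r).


Computing R[i][j] = min implied NW-rank bound (n=6, 19 conditions):

  R[1]: 0 | 0 | 0 | 0 | 0 | 1
  R[2]: 0 | 1 | 1 | 1 | 1 | 2
  R[3]: 0 | 1 | 1 | 1 | 2 | 3
  R[4]: 0 | 1 | 2 | 2 | 3 | 4
  R[5]: 1 | 2 | 3 | 3 | 4 | 5
  R[6]: 1 | 2 | 3 | 4 | 5 | 6

second differences of R give the permutation w = (6, 2, 5, 3, 1, 4).

Rothe diagram D(w) (10 cells), 3 SE-corners (essential conditions):

[(1, 5, 0), (3, 4, 1), (4, 1, 0)]


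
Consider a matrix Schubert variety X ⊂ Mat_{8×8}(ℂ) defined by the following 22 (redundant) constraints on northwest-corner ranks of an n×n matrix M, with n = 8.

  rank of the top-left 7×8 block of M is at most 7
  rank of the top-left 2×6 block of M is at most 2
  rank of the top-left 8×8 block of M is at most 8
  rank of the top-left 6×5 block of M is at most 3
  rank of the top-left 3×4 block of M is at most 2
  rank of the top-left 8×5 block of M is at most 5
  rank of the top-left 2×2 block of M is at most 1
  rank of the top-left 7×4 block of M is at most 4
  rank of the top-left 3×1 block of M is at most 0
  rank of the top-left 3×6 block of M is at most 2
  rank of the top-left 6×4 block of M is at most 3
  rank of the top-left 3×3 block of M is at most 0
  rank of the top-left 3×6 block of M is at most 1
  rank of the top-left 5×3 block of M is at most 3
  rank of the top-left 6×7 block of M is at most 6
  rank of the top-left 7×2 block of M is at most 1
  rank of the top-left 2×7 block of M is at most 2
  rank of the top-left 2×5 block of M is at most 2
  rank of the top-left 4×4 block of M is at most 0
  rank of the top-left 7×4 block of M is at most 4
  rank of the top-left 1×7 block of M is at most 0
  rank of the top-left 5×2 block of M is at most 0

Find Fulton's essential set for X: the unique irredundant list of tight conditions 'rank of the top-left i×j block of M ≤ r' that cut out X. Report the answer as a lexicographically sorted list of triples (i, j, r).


Computing R[i][j] = min implied NW-rank bound (n=8, 22 conditions):

  row 1: 0 0 0 0 0 0 0 1
  row 2: 0 0 0 0 1 1 1 2
  row 3: 0 0 0 0 1 1 2 3
  row 4: 0 0 0 0 1 2 3 4
  row 5: 0 0 1 1 2 3 4 5
  row 6: 1 1 2 2 3 4 5 6
  row 7: 1 1 2 3 4 5 6 7
  row 8: 1 2 3 4 5 6 7 8

so w = (8, 5, 7, 6, 3, 1, 4, 2).

Rothe diagram D(w) (23 cells), 5 SE-corners (essential conditions):

[(1, 7, 0), (3, 6, 1), (4, 4, 0), (5, 2, 0), (7, 2, 1)]


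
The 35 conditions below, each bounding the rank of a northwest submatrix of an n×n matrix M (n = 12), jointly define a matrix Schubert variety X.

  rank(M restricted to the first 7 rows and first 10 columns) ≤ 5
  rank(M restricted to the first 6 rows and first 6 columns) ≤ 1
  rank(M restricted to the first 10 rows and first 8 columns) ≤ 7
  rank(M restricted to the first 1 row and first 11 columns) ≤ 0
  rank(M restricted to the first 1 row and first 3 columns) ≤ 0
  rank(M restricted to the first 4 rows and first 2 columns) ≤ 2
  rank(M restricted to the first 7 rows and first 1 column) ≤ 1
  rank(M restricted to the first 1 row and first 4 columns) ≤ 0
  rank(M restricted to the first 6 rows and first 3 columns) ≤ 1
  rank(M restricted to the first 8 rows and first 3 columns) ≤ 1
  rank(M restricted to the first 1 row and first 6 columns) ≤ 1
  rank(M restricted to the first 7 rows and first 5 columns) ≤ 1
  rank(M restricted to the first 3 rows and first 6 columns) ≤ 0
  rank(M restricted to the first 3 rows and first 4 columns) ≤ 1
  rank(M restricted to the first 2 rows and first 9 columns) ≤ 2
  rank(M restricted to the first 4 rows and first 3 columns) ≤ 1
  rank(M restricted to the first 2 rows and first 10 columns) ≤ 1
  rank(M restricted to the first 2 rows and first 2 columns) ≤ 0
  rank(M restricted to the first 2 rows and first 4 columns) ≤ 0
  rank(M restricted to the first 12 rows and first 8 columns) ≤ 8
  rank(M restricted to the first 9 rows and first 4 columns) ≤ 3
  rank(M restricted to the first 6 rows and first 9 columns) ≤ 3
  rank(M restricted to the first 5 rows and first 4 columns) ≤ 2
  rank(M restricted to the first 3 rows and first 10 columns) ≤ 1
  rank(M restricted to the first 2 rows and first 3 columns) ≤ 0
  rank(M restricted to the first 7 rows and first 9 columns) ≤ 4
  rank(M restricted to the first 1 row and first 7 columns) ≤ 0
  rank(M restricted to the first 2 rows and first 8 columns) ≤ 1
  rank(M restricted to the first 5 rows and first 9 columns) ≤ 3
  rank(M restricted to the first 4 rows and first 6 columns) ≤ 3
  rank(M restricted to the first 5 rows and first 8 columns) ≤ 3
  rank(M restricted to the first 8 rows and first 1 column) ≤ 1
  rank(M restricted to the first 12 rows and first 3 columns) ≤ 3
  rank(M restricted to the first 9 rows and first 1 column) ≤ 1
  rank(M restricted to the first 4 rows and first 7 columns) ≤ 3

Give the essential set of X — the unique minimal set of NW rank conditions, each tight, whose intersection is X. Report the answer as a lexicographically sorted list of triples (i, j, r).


Computing R[i][j] = min implied NW-rank bound (n=12, 35 conditions):

  0, 0, 0, 0, 0, 0, 0, 0, 0, 0, 0, 1
  0, 0, 0, 0, 0, 0, 1, 1, 1, 1, 1, 2
  0, 0, 0, 0, 0, 0, 1, 1, 1, 1, 2, 3
  1, 1, 1, 1, 1, 1, 2, 2, 2, 2, 3, 4
  1, 1, 1, 1, 1, 1, 2, 3, 3, 3, 4, 5
  1, 1, 1, 1, 1, 1, 2, 3, 3, 4, 5, 6
  1, 1, 1, 1, 1, 2, 3, 4, 4, 5, 6, 7
  1, 1, 1, 2, 2, 3, 4, 5, 5, 6, 7, 8
  1, 2, 2, 3, 3, 4, 5, 6, 6, 7, 8, 9
  1, 2, 3, 4, 4, 5, 6, 7, 7, 8, 9, 10
  1, 2, 3, 4, 5, 6, 7, 8, 8, 9, 10, 11
  1, 2, 3, 4, 5, 6, 7, 8, 9, 10, 11, 12

hence w(1..12) = (12, 7, 11, 1, 8, 10, 6, 4, 2, 3, 5, 9).

D(w) has 43 cells with 7 SE-corners; essential set:

[(1, 11, 0), (3, 6, 0), (3, 10, 1), (6, 6, 1), (6, 9, 3), (7, 5, 1), (8, 3, 1)]


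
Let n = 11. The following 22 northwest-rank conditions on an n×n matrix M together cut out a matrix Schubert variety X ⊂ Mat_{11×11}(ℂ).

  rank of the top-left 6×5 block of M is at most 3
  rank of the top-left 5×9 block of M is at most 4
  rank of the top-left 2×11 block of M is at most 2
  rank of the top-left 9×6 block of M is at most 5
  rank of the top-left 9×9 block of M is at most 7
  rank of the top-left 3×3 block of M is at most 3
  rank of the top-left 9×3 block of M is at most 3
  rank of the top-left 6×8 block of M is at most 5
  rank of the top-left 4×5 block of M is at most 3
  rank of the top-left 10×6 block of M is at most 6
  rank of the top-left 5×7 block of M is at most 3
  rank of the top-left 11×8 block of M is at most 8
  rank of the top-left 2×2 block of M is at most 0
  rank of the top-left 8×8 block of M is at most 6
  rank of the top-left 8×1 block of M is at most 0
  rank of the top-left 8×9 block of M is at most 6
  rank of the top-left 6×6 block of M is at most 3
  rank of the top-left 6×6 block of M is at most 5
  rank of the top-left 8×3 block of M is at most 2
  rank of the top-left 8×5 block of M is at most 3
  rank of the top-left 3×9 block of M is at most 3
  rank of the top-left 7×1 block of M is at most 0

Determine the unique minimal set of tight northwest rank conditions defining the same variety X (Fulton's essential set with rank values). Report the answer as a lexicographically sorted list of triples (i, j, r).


Rank table r_w(11×11) implied by the 22 constraints:

  row 1: 0  0  1  1  1  1  1  1  1  1  1
  row 2: 0  0  1  2  2  2  2  2  2  2  2
  row 3: 0  1  2  3  3  3  3  3  3  3  3
  row 4: 0  1  2  3  3  3  3  4  4  4  4
  row 5: 0  1  2  3  3  3  3  4  4  5  5
  row 6: 0  1  2  3  3  3  4  5  5  6  6
  row 7: 0  1  2  3  3  4  5  6  6  7  7
  row 8: 0  1  2  3  3  4  5  6  6  7  8
  row 9: 1  2  3  4  4  5  6  7  7  8  9
  row 10: 1  2  3  4  5  6  7  8  8  9  10
  row 11: 1  2  3  4  5  6  7  8  9  10  11

hence w(1..11) = (3, 4, 2, 8, 10, 7, 6, 11, 1, 5, 9).

D(w) has 22 cells with 7 SE-corners; essential set:

[(2, 2, 0), (5, 7, 3), (5, 9, 4), (6, 6, 3), (8, 1, 0), (8, 5, 3), (8, 9, 6)]


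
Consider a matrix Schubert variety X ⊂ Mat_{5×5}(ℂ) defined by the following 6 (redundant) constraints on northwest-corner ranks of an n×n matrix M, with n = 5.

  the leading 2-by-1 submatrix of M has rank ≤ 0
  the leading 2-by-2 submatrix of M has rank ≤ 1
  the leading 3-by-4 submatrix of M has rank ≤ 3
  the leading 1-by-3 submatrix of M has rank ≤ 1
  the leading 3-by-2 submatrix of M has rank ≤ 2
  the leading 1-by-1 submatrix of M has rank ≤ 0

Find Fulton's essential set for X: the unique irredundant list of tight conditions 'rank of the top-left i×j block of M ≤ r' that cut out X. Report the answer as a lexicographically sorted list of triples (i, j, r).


Propagating the 6 rank bounds to every northwest block:

  R[1]: 0 | 1 | 1 | 1 | 1
  R[2]: 0 | 1 | 2 | 2 | 2
  R[3]: 1 | 2 | 3 | 3 | 3
  R[4]: 1 | 2 | 3 | 4 | 4
  R[5]: 1 | 2 | 3 | 4 | 5

giving w = (2, 3, 1, 4, 5) via Δ²R.

Rothe diagram D(w) (2 cells), 1 SE-corner (essential condition):

[(2, 1, 0)]


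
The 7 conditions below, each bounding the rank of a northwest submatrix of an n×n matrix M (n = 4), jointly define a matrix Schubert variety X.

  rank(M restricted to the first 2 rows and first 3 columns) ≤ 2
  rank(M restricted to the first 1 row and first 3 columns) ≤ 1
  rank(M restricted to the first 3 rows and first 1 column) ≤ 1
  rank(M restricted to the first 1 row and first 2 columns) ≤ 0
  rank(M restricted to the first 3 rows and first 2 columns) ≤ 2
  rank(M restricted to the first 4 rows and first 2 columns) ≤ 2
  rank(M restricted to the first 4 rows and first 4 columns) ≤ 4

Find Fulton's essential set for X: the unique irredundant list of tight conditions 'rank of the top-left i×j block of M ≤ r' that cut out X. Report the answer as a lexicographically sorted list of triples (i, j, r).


Reconstructing r_w from the 7 given conditions:

  R[1]: 0 | 0 | 1 | 1
  R[2]: 1 | 1 | 2 | 2
  R[3]: 1 | 2 | 3 | 3
  R[4]: 1 | 2 | 3 | 4

reading off 1-entries of Δ²R: w = (3, 1, 2, 4).

D(w) has 2 cells with 1 SE-corner; essential set:

[(1, 2, 0)]


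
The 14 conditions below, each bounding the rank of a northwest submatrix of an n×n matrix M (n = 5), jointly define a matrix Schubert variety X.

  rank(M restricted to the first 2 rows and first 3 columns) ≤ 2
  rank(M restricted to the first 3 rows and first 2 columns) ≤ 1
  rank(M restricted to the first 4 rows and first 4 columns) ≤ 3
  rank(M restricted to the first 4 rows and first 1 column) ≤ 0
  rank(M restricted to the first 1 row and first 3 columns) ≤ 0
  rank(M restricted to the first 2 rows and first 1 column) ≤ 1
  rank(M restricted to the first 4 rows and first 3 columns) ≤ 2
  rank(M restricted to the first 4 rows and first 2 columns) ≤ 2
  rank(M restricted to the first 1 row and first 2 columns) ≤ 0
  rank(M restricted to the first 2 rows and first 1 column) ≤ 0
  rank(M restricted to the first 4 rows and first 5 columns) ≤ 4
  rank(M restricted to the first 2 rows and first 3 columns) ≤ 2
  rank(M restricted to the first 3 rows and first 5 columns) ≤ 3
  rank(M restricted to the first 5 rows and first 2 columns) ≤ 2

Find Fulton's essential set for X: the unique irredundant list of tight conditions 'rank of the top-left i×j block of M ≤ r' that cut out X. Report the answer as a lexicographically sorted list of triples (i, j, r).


Propagating the 14 rank bounds to every northwest block:

  i=1: 0 | 0 | 0 | 1 | 1
  i=2: 0 | 1 | 1 | 2 | 2
  i=3: 0 | 1 | 2 | 3 | 3
  i=4: 0 | 1 | 2 | 3 | 4
  i=5: 1 | 2 | 3 | 4 | 5

reading off 1-entries of Δ²R: w = (4, 2, 3, 5, 1).

2 SE-corners of the 6-cell Rothe diagram give Ess(w):

[(1, 3, 0), (4, 1, 0)]


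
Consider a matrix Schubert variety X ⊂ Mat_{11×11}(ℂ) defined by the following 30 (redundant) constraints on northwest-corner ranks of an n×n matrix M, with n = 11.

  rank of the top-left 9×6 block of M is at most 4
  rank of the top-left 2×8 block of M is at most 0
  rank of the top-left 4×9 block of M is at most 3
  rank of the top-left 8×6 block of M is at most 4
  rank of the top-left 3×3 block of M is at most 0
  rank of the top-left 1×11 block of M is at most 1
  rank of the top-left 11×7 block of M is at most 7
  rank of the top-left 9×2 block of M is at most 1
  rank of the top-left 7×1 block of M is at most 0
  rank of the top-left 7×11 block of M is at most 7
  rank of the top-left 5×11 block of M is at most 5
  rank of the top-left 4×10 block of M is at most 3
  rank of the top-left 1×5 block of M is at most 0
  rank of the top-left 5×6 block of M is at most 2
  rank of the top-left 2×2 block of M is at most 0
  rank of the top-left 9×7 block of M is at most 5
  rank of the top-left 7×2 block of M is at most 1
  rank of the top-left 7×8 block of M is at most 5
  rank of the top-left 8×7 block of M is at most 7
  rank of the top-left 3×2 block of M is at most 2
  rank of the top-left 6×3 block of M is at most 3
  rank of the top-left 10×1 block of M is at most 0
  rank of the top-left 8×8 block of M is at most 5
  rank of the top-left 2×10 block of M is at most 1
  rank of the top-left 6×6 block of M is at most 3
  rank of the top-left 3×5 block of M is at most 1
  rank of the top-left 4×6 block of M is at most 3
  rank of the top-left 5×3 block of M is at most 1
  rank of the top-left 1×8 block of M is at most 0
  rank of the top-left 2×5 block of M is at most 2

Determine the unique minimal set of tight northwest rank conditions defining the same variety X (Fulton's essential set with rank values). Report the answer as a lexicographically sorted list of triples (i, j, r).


Computing R[i][j] = min implied NW-rank bound (n=11, 30 conditions):

  i=1: 0, 0, 0, 0, 0, 0, 0, 0, 1, 1, 1
  i=2: 0, 0, 0, 0, 0, 0, 0, 0, 1, 1, 2
  i=3: 0, 0, 0, 1, 1, 1, 1, 1, 2, 2, 3
  i=4: 0, 1, 1, 2, 2, 2, 2, 2, 3, 3, 4
  i=5: 0, 1, 1, 2, 2, 2, 3, 3, 4, 4, 5
  i=6: 0, 1, 2, 3, 3, 3, 4, 4, 5, 5, 6
  i=7: 0, 1, 2, 3, 4, 4, 5, 5, 6, 6, 7
  i=8: 0, 1, 2, 3, 4, 4, 5, 5, 6, 7, 8
  i=9: 0, 1, 2, 3, 4, 4, 5, 6, 7, 8, 9
  i=10: 0, 1, 2, 3, 4, 5, 6, 7, 8, 9, 10
  i=11: 1, 2, 3, 4, 5, 6, 7, 8, 9, 10, 11

second differences of R give the permutation w = (9, 11, 4, 2, 7, 3, 5, 10, 8, 6, 1).

|D(w)|=33, |Ess(w)|=8:

[(2, 8, 0), (2, 10, 1), (3, 3, 0), (5, 3, 1), (5, 6, 2), (8, 8, 5), (9, 6, 4), (10, 1, 0)]


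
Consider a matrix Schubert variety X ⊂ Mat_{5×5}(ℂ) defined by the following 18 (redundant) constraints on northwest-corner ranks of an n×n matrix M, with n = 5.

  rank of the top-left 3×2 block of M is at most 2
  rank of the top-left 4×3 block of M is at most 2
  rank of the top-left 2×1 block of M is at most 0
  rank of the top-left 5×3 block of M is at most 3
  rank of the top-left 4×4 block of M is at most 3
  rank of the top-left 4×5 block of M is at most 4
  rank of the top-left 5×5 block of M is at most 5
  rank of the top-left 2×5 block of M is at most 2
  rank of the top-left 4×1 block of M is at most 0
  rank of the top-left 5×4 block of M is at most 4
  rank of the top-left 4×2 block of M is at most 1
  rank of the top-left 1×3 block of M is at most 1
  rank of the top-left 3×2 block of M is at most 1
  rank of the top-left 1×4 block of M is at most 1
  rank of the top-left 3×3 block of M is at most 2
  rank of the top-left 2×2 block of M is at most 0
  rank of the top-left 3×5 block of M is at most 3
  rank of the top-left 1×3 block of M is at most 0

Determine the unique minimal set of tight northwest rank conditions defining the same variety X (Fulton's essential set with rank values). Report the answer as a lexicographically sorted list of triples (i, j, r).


The tightest implied rank at each (i,j), from the 18 conditions:

  i=1: 0, 0, 0, 1, 1
  i=2: 0, 0, 1, 2, 2
  i=3: 0, 1, 2, 3, 3
  i=4: 0, 1, 2, 3, 4
  i=5: 1, 2, 3, 4, 5

giving w = (4, 3, 2, 5, 1) via Δ²R.

|D(w)|=7, |Ess(w)|=3:

[(1, 3, 0), (2, 2, 0), (4, 1, 0)]


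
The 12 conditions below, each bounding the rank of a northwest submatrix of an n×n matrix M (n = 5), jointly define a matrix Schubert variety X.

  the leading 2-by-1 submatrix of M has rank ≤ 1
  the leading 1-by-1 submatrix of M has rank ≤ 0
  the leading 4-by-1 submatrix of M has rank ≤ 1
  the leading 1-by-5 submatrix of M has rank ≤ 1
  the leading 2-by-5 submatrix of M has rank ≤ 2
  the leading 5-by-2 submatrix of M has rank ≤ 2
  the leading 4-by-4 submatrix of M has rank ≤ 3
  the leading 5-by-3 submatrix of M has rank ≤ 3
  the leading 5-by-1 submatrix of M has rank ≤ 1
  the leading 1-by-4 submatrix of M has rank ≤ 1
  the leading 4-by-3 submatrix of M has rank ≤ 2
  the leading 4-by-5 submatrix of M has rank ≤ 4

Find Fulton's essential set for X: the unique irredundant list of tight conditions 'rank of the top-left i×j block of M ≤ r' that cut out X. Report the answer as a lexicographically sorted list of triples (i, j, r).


Computing R[i][j] = min implied NW-rank bound (n=5, 12 conditions):

  R[1]: 0  1  1  1  1
  R[2]: 1  2  2  2  2
  R[3]: 1  2  2  3  3
  R[4]: 1  2  2  3  4
  R[5]: 1  2  3  4  5

reading off 1-entries of Δ²R: w = (2, 1, 4, 5, 3).

Fulton essential set (2 of the 3 Rothe cells):

[(1, 1, 0), (4, 3, 2)]


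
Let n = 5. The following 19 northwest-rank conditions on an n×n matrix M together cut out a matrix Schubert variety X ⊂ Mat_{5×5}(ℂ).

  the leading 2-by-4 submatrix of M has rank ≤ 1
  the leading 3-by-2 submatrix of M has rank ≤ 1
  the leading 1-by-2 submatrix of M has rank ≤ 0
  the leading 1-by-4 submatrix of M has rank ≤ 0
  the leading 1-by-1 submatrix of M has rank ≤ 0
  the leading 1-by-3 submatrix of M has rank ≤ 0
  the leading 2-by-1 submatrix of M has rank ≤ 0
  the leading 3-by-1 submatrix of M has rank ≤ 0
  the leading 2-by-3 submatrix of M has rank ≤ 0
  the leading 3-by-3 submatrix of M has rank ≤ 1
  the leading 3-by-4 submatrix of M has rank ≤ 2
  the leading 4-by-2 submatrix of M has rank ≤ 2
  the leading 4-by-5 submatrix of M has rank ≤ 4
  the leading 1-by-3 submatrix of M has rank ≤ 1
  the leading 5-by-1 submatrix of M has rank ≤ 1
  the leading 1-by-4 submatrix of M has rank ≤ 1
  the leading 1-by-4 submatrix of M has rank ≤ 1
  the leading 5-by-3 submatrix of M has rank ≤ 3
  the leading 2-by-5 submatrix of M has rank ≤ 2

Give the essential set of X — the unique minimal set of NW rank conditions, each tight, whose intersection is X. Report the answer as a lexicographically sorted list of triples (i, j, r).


Rank table r_w(5×5) implied by the 19 constraints:

  R[1]: 0 | 0 | 0 | 0 | 1
  R[2]: 0 | 0 | 0 | 1 | 2
  R[3]: 0 | 1 | 1 | 2 | 3
  R[4]: 1 | 2 | 2 | 3 | 4
  R[5]: 1 | 2 | 3 | 4 | 5

so w = (5, 4, 2, 1, 3).

Rothe diagram D(w) (8 cells), 3 SE-corners (essential conditions):

[(1, 4, 0), (2, 3, 0), (3, 1, 0)]


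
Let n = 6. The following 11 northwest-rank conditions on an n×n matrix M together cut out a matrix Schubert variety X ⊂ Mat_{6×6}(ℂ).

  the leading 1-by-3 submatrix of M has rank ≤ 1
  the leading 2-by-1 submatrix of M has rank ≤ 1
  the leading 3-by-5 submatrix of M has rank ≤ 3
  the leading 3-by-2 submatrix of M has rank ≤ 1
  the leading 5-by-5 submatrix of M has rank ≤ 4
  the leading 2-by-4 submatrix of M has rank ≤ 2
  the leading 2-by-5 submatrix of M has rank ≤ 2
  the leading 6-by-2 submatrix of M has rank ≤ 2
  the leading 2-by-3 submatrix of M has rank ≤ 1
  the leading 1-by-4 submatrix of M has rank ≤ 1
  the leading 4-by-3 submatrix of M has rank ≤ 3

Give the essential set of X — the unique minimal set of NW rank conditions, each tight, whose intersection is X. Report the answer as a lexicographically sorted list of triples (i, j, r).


The tightest implied rank at each (i,j), from the 11 conditions:

  1 | 1 | 1 | 1 | 1 | 1
  1 | 1 | 1 | 2 | 2 | 2
  1 | 1 | 2 | 3 | 3 | 3
  1 | 2 | 3 | 4 | 4 | 4
  1 | 2 | 3 | 4 | 4 | 5
  1 | 2 | 3 | 4 | 5 | 6

giving w = (1, 4, 3, 2, 6, 5) via Δ²R.

|D(w)|=4, |Ess(w)|=3:

[(2, 3, 1), (3, 2, 1), (5, 5, 4)]


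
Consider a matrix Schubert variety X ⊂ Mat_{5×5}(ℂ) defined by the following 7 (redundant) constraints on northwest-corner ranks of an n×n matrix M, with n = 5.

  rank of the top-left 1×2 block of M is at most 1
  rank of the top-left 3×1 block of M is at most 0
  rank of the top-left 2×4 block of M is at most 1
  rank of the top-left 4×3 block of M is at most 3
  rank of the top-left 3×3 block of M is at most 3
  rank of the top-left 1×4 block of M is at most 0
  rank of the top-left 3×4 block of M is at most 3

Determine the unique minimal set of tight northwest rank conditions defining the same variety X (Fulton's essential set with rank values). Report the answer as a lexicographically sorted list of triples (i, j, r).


The tightest implied rank at each (i,j), from the 7 conditions:

  0 | 0 | 0 | 0 | 1
  0 | 1 | 1 | 1 | 2
  0 | 1 | 2 | 2 | 3
  1 | 2 | 3 | 3 | 4
  1 | 2 | 3 | 4 | 5

second differences of R give the permutation w = (5, 2, 3, 1, 4).

ℓ(w)=6; the 2 essential cells (i,j,r):

[(1, 4, 0), (3, 1, 0)]


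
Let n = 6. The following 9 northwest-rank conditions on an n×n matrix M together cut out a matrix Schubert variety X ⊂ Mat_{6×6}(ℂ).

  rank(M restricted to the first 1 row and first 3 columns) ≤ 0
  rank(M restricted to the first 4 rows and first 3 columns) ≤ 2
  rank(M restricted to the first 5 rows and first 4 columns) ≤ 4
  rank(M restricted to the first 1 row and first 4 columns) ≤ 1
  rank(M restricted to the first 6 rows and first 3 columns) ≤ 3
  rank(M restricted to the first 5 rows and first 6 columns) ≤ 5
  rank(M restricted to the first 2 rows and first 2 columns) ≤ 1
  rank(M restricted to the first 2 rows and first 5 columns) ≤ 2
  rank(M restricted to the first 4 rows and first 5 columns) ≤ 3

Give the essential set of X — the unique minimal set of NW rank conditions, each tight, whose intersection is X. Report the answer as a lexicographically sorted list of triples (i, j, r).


Recovering R(i,j) via the rank-extension bound from the 9 conditions:

  0  0  0  1  1  1
  1  1  1  2  2  2
  1  2  2  3  3  3
  1  2  2  3  3  4
  1  2  3  4  4  5
  1  2  3  4  5  6

reading off 1-entries of Δ²R: w = (4, 1, 2, 6, 3, 5).

Fulton essential set (3 of the 5 Rothe cells):

[(1, 3, 0), (4, 3, 2), (4, 5, 3)]


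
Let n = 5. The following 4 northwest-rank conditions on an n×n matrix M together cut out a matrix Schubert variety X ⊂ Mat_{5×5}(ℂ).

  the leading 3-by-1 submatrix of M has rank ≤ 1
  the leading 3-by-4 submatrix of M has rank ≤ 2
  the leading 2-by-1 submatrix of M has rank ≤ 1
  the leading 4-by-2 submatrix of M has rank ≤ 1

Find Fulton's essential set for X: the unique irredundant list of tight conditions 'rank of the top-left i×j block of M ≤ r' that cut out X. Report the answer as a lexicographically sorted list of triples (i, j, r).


Propagating the 4 rank bounds to every northwest block:

  1, 1, 1, 1, 1
  1, 1, 2, 2, 2
  1, 1, 2, 2, 3
  1, 1, 2, 3, 4
  1, 2, 3, 4, 5

hence w(1..5) = (1, 3, 5, 4, 2).

ℓ(w)=4; the 2 essential cells (i,j,r):

[(3, 4, 2), (4, 2, 1)]


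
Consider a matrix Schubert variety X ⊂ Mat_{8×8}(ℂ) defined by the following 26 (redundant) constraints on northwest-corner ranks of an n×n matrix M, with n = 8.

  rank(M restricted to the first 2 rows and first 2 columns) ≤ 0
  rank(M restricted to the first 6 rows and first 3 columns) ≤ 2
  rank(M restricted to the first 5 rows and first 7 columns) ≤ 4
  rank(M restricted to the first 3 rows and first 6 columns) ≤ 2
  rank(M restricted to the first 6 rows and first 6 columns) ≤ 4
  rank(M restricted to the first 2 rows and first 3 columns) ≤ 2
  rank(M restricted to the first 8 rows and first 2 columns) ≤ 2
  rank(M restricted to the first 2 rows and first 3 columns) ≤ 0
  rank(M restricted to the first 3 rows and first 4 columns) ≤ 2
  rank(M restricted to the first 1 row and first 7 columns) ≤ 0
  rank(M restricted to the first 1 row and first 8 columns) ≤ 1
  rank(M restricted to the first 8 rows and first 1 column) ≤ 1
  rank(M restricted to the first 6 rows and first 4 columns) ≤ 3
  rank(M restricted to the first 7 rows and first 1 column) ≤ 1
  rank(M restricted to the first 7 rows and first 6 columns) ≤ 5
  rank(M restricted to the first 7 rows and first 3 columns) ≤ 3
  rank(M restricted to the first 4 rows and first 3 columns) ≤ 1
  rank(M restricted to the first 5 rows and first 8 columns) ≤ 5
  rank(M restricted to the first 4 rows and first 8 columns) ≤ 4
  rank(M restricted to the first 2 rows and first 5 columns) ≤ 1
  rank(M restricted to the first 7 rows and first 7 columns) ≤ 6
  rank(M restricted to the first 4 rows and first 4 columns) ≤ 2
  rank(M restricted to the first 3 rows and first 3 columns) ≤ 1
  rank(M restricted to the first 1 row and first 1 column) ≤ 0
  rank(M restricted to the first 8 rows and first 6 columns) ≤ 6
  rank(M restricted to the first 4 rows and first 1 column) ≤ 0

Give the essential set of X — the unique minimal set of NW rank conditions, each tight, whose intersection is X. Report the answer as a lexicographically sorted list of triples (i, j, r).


Propagating the 26 rank bounds to every northwest block:

  0 | 0 | 0 | 0 | 0 | 0 | 0 | 1
  0 | 0 | 0 | 1 | 1 | 1 | 1 | 2
  0 | 1 | 1 | 2 | 2 | 2 | 2 | 3
  0 | 1 | 1 | 2 | 3 | 3 | 3 | 4
  1 | 2 | 2 | 3 | 4 | 4 | 4 | 5
  1 | 2 | 2 | 3 | 4 | 4 | 5 | 6
  1 | 2 | 3 | 4 | 5 | 5 | 6 | 7
  1 | 2 | 3 | 4 | 5 | 6 | 7 | 8

so w = (8, 4, 2, 5, 1, 7, 3, 6).

|D(w)|=15, |Ess(w)|=6:

[(1, 7, 0), (2, 3, 0), (4, 1, 0), (4, 3, 1), (6, 3, 2), (6, 6, 4)]


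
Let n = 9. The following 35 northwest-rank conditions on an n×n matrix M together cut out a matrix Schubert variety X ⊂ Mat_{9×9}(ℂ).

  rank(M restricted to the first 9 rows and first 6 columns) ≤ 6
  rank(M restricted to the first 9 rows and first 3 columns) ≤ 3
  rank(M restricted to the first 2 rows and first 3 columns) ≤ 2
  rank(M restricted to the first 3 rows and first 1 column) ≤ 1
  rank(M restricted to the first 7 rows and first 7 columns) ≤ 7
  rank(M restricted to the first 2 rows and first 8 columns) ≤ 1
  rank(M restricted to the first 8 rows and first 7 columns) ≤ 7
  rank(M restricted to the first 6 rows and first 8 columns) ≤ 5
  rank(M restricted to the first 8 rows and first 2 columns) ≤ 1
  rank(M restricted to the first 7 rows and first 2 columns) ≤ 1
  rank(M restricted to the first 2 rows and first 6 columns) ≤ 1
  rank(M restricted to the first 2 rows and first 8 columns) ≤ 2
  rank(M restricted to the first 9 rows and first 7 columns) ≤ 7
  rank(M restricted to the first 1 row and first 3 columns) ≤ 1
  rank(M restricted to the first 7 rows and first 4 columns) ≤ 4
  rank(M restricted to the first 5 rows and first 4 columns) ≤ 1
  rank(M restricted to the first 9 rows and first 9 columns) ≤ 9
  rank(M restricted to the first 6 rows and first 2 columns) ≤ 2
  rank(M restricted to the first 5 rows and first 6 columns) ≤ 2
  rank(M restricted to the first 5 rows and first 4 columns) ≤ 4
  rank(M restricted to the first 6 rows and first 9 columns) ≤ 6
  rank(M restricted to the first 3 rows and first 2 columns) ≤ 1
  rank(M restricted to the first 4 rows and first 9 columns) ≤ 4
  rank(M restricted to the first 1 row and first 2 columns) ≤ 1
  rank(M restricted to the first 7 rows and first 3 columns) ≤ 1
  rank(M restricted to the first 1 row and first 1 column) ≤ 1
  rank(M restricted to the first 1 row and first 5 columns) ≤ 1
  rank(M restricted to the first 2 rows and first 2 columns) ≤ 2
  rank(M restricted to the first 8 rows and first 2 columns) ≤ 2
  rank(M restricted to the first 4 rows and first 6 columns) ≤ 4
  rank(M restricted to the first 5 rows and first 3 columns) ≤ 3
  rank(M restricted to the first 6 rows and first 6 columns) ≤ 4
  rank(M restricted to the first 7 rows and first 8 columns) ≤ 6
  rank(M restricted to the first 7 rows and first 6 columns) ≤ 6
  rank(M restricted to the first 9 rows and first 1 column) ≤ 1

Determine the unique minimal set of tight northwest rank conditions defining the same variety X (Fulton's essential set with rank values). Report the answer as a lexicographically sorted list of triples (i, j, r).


Rank table r_w(9×9) implied by the 35 constraints:

  1 1 1 1 1 1 1 1 1
  1 1 1 1 1 1 1 1 2
  1 1 1 1 2 2 2 2 3
  1 1 1 1 2 2 3 3 4
  1 1 1 1 2 2 3 4 5
  1 1 1 2 3 3 4 5 6
  1 1 1 2 3 4 5 6 7
  1 1 2 3 4 5 6 7 8
  1 2 3 4 5 6 7 8 9

so w = (1, 9, 5, 7, 8, 4, 6, 3, 2).

Rothe diagram D(w) (23 cells), 5 SE-corners (essential conditions):

[(2, 8, 1), (5, 4, 1), (5, 6, 2), (7, 3, 1), (8, 2, 1)]


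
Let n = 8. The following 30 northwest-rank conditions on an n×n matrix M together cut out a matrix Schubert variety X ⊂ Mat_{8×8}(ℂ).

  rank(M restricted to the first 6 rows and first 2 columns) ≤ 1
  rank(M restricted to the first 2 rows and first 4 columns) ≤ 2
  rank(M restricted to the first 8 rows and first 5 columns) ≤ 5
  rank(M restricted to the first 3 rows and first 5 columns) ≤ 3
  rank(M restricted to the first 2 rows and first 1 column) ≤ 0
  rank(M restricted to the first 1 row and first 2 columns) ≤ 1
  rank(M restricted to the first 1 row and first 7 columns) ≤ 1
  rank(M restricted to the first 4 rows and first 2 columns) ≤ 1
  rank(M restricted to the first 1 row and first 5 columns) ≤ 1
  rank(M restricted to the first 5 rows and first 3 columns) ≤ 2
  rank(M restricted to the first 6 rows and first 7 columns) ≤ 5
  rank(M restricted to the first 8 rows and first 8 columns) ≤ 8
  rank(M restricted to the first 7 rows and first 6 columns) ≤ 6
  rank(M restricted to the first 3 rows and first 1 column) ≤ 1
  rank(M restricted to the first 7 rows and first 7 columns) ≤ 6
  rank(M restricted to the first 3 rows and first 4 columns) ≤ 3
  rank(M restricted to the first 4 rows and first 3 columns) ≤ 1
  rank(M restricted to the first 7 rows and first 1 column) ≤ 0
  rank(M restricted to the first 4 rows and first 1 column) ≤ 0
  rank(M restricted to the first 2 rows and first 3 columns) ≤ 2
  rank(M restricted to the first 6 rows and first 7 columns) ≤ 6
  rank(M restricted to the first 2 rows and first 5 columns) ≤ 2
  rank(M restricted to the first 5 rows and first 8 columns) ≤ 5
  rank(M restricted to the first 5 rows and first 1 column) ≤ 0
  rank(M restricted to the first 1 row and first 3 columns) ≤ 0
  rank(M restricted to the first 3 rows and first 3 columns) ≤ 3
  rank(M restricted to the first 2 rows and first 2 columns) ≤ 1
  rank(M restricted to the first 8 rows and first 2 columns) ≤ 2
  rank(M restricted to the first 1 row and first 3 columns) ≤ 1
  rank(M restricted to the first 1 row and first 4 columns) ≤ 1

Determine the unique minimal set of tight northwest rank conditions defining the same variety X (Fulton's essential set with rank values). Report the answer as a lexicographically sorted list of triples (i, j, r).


Propagating the 30 rank bounds to every northwest block:

  0 | 0 | 0 | 1 | 1 | 1 | 1 | 1
  0 | 1 | 1 | 2 | 2 | 2 | 2 | 2
  0 | 1 | 1 | 2 | 3 | 3 | 3 | 3
  0 | 1 | 1 | 2 | 3 | 4 | 4 | 4
  0 | 1 | 2 | 3 | 4 | 5 | 5 | 5
  0 | 1 | 2 | 3 | 4 | 5 | 5 | 6
  0 | 1 | 2 | 3 | 4 | 5 | 6 | 7
  1 | 2 | 3 | 4 | 5 | 6 | 7 | 8

hence w(1..8) = (4, 2, 5, 6, 3, 8, 7, 1).

Fulton essential set (4 of the 12 Rothe cells):

[(1, 3, 0), (4, 3, 1), (6, 7, 5), (7, 1, 0)]


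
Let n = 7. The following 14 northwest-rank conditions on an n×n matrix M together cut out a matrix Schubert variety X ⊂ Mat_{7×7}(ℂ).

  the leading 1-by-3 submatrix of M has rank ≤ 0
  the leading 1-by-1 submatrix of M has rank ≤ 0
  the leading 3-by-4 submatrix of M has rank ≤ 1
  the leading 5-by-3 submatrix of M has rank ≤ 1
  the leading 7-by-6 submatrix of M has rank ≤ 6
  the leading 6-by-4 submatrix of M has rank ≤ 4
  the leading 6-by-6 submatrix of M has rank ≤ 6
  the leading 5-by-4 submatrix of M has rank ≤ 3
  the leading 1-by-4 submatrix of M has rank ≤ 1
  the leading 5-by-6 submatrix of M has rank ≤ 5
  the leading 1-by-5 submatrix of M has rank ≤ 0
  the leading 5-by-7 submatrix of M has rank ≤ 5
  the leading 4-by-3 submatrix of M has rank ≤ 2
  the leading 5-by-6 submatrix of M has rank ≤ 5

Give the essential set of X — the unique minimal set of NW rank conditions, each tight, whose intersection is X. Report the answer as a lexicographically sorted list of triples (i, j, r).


Reconstructing r_w from the 14 given conditions:

  0 | 0 | 0 | 0 | 0 | 1 | 1
  1 | 1 | 1 | 1 | 1 | 2 | 2
  1 | 1 | 1 | 1 | 2 | 3 | 3
  1 | 1 | 1 | 2 | 3 | 4 | 4
  1 | 1 | 1 | 2 | 3 | 4 | 5
  1 | 2 | 2 | 3 | 4 | 5 | 6
  1 | 2 | 3 | 4 | 5 | 6 | 7

reading off 1-entries of Δ²R: w = (6, 1, 5, 4, 7, 2, 3).

Rothe diagram D(w) (12 cells), 3 SE-corners (essential conditions):

[(1, 5, 0), (3, 4, 1), (5, 3, 1)]


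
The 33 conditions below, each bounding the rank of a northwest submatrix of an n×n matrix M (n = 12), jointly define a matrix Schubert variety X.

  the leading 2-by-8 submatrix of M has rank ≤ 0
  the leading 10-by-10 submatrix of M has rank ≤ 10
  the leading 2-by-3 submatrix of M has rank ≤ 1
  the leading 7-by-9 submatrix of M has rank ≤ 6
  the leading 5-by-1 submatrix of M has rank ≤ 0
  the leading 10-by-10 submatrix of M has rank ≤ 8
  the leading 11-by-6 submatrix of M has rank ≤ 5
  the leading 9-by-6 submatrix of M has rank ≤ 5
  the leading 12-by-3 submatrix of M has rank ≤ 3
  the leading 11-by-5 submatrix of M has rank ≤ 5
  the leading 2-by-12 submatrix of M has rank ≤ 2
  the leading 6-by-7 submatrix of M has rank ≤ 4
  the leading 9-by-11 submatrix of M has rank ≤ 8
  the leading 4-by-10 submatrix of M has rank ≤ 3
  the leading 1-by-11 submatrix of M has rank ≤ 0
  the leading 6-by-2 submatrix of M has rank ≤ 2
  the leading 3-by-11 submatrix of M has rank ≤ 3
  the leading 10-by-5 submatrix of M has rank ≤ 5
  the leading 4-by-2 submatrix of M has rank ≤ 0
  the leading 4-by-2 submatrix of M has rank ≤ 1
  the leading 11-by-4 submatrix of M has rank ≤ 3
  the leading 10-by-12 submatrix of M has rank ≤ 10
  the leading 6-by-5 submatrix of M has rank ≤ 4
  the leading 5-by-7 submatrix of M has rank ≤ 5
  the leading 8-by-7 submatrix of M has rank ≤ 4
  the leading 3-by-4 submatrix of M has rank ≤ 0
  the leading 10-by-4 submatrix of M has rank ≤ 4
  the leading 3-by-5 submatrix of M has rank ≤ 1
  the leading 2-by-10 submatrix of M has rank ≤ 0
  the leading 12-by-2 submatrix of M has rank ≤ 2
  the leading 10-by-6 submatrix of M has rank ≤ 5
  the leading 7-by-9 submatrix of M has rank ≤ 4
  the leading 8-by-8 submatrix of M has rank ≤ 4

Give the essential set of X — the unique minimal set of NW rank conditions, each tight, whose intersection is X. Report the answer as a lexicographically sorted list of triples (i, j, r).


Computing R[i][j] = min implied NW-rank bound (n=12, 33 conditions):

  0  0  0  0  0  0  0  0  0  0  0  1
  0  0  0  0  0  0  0  0  0  0  1  2
  0  0  0  0  1  1  1  1  1  1  2  3
  0  0  1  1  2  2  2  2  2  2  3  4
  0  1  2  2  3  3  3  3  3  3  4  5
  1  2  3  3  4  4  4  4  4  4  5  6
  1  2  3  3  4  4  4  4  4  5  6  7
  1  2  3  3  4  4  4  4  5  6  7  8
  1  2  3  3  4  5  5  5  6  7  8  9
  1  2  3  3  4  5  6  6  7  8  9  10
  1  2  3  3  4  5  6  7  8  9  10  11
  1  2  3  4  5  6  7  8  9  10  11  12

hence w(1..12) = (12, 11, 5, 3, 2, 1, 10, 9, 6, 7, 8, 4).

ℓ(w)=40; the 8 essential cells (i,j,r):

[(1, 11, 0), (2, 10, 0), (3, 4, 0), (4, 2, 0), (5, 1, 0), (7, 9, 4), (8, 8, 4), (11, 4, 3)]
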